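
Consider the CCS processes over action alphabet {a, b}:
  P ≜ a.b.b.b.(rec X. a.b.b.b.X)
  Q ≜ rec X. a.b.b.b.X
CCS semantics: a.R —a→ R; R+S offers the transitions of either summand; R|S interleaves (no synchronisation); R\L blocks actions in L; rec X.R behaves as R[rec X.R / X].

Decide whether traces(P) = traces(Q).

Reachable graph of P (5 states):
  u0 = a.b.b.b.(rec X. a.b.b.b.X) | ··a··> u1
  u1 = b.b.b.(rec X. a.b.b.b.X) | ··b··> u2
  u2 = b.b.(rec X. a.b.b.b.X) | ··b··> u3
  u3 = b.(rec X. a.b.b.b.X) | ··b··> u4
  u4 = rec X. a.b.b.b.X | ··a··> u1
Reachable graph of Q (4 states):
  v0 = rec X. a.b.b.b.X | ··a··> v1
  v1 = b.b.b.(rec X. a.b.b.b.X) | ··b··> v2
  v2 = b.b.(rec X. a.b.b.b.X) | ··b··> v3
  v3 = b.(rec X. a.b.b.b.X) | ··b··> v0
Partition-refinement fixed point:
  B0 = {u0, u4, v0}
  B1 = {u1, v1}
  B2 = {u2, v2}
  B3 = {u3, v3}
u0 ∈ B0, v0 ∈ B0 → same block
Bisimilar ⇒ trace-equivalent.

YES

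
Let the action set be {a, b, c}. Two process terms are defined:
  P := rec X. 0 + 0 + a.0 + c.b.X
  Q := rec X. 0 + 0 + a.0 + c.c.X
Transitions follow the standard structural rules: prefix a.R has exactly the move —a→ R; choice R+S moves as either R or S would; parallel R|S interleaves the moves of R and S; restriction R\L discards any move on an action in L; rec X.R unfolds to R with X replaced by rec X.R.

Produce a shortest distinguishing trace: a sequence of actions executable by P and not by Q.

cb

P's transition system — 3 states:
  s0 = rec X. 0 + 0 + a.0 + c.b.X has moves -a-> s1, -c-> s2
  s1 = 0 has moves ·
  s2 = b.(rec X. 0 + 0 + a.0 + c.b.X) has moves -b-> s0
Q's transition system — 3 states:
  t0 = rec X. 0 + 0 + a.0 + c.c.X has moves -a-> t1, -c-> t2
  t1 = 0 has moves ·
  t2 = c.(rec X. 0 + 0 + a.0 + c.c.X) has moves -c-> t0
Trace ⟨cb⟩ through P, begin at {s0}:
  after c @ step 1: {s2}
  after b @ step 2: {s0}
  P completes σ.
Trace ⟨cb⟩ through Q, begin at {t0}:
  after c @ step 1: {t2}
  after b @ step 2: ∅  — Q cannot continue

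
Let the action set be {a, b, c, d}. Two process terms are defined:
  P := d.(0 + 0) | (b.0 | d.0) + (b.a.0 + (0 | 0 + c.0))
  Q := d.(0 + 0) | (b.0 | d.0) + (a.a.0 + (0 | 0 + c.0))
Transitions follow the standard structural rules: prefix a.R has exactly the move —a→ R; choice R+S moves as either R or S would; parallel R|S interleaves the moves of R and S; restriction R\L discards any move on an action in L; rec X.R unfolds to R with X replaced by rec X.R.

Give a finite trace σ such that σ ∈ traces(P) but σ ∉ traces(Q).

Reachable graph of P (10 states):
  u0 = d.(0 + 0) | (b.0 | d.0) + (b.a.0 + (0 | 0 + c.0)) :: —b→ u1, —b→ u2, —c→ u3, —d→ u4, —d→ u5
  u1 = a.0 :: —a→ u3
  u2 = d.(0 + 0) | (0 | d.0) :: —d→ u6, —d→ u7
  u3 = 0 :: ·
  u4 = (0 + 0) | (b.0 | d.0) :: —b→ u6, —d→ u8
  u5 = d.(0 + 0) | (b.0 | 0) :: —b→ u7, —d→ u8
  u6 = (0 + 0) | (0 | d.0) :: —d→ u9
  u7 = d.(0 + 0) | (0 | 0) :: —d→ u9
  u8 = (0 + 0) | (b.0 | 0) :: —b→ u9
  u9 = (0 + 0) | (0 | 0) :: ·
Reachable graph of Q (10 states):
  v0 = d.(0 + 0) | (b.0 | d.0) + (a.a.0 + (0 | 0 + c.0)) :: —a→ v1, —b→ v2, —c→ v3, —d→ v4, —d→ v5
  v1 = a.0 :: —a→ v3
  v2 = d.(0 + 0) | (0 | d.0) :: —d→ v6, —d→ v7
  v3 = 0 :: ·
  v4 = (0 + 0) | (b.0 | d.0) :: —b→ v6, —d→ v8
  v5 = d.(0 + 0) | (b.0 | 0) :: —b→ v7, —d→ v8
  v6 = (0 + 0) | (0 | d.0) :: —d→ v9
  v7 = d.(0 + 0) | (0 | 0) :: —d→ v9
  v8 = (0 + 0) | (b.0 | 0) :: —b→ v9
  v9 = (0 + 0) | (0 | 0) :: ·
Run σ = ⟨ba⟩ on P: start {u0}
  [1] b ⇒ {u1, u2}
  [2] a ⇒ {u3}
  P completes σ.
Run σ = ⟨ba⟩ on Q: start {v0}
  [1] b ⇒ {v2}
  [2] a ⇒ no successor for Q

ba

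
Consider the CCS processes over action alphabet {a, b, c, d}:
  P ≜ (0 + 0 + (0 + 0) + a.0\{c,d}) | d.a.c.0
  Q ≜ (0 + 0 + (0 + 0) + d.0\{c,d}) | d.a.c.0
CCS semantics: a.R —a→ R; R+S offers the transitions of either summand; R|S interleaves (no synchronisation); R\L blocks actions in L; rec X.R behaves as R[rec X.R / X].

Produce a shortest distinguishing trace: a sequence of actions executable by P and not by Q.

P's transition system — 8 states:
  s0 = (0 + 0 + (0 + 0) + a.0\{c,d}) | d.a.c.0 :: --a--▸ s1, --d--▸ s2
  s1 = 0\{c,d} | d.a.c.0 :: --d--▸ s3
  s2 = (0 + 0 + (0 + 0) + a.0\{c,d}) | a.c.0 :: --a--▸ s3, --a--▸ s4
  s3 = 0\{c,d} | a.c.0 :: --a--▸ s5
  s4 = (0 + 0 + (0 + 0) + a.0\{c,d}) | c.0 :: --a--▸ s5, --c--▸ s6
  s5 = 0\{c,d} | c.0 :: --c--▸ s7
  s6 = (0 + 0 + (0 + 0) + a.0\{c,d}) | 0 :: --a--▸ s7
  s7 = 0\{c,d} | 0 :: stopped
Q's transition system — 8 states:
  t0 = (0 + 0 + (0 + 0) + d.0\{c,d}) | d.a.c.0 :: --d--▸ t1, --d--▸ t2
  t1 = (0 + 0 + (0 + 0) + d.0\{c,d}) | a.c.0 :: --a--▸ t3, --d--▸ t4
  t2 = 0\{c,d} | d.a.c.0 :: --d--▸ t4
  t3 = (0 + 0 + (0 + 0) + d.0\{c,d}) | c.0 :: --c--▸ t5, --d--▸ t6
  t4 = 0\{c,d} | a.c.0 :: --a--▸ t6
  t5 = (0 + 0 + (0 + 0) + d.0\{c,d}) | 0 :: --d--▸ t7
  t6 = 0\{c,d} | c.0 :: --c--▸ t7
  t7 = 0\{c,d} | 0 :: stopped
Executing a from P (initial set {s0}):
  after a @ step 1: {s1}
  — P admits the full trace.
Executing a from Q (initial set {t0}):
  after a @ step 1: no successor for Q

a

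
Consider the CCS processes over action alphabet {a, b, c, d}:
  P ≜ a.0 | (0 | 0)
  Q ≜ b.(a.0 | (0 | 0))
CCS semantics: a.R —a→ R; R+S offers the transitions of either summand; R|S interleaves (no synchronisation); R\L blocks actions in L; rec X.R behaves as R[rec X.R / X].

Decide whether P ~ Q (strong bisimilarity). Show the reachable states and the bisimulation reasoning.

LTS(P): 2 reachable states
  u0 = a.0 | (0 | 0) | --a--▸ u1
  u1 = 0 | (0 | 0) | ∅
LTS(Q): 3 reachable states
  v0 = b.(a.0 | (0 | 0)) | --b--▸ v1
  v1 = a.0 | (0 | 0) | --a--▸ v2
  v2 = 0 | (0 | 0) | ∅
Partition-refinement fixed point:
  B0 = {u0, v1}
  B1 = {u1, v2}
  B2 = {v0}
u0 ∈ B0, v0 ∈ B2 → different blocks

not bisimilar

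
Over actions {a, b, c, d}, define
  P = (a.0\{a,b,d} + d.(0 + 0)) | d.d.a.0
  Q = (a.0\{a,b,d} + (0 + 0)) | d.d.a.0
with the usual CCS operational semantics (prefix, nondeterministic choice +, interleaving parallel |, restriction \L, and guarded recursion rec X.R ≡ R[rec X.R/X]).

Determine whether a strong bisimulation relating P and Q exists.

not bisimilar

P's transition system — 12 states:
  m0 = (a.0\{a,b,d} + d.(0 + 0)) | d.d.a.0 ⊢ --a--▸ m1, --d--▸ m2, --d--▸ m3
  m1 = 0\{a,b,d} | d.d.a.0 ⊢ --d--▸ m4
  m2 = (0 + 0) | d.d.a.0 ⊢ --d--▸ m5
  m3 = (a.0\{a,b,d} + d.(0 + 0)) | d.a.0 ⊢ --a--▸ m4, --d--▸ m5, --d--▸ m6
  m4 = 0\{a,b,d} | d.a.0 ⊢ --d--▸ m7
  m5 = (0 + 0) | d.a.0 ⊢ --d--▸ m8
  m6 = (a.0\{a,b,d} + d.(0 + 0)) | a.0 ⊢ --a--▸ m7, --a--▸ m9, --d--▸ m8
  m7 = 0\{a,b,d} | a.0 ⊢ --a--▸ m10
  m8 = (0 + 0) | a.0 ⊢ --a--▸ m11
  m9 = (a.0\{a,b,d} + d.(0 + 0)) | 0 ⊢ --a--▸ m10, --d--▸ m11
  m10 = 0\{a,b,d} | 0 ⊢ ∅
  m11 = (0 + 0) | 0 ⊢ ∅
Q's transition system — 8 states:
  n0 = (a.0\{a,b,d} + (0 + 0)) | d.d.a.0 ⊢ --a--▸ n1, --d--▸ n2
  n1 = 0\{a,b,d} | d.d.a.0 ⊢ --d--▸ n3
  n2 = (a.0\{a,b,d} + (0 + 0)) | d.a.0 ⊢ --a--▸ n3, --d--▸ n4
  n3 = 0\{a,b,d} | d.a.0 ⊢ --d--▸ n5
  n4 = (a.0\{a,b,d} + (0 + 0)) | a.0 ⊢ --a--▸ n5, --a--▸ n6
  n5 = 0\{a,b,d} | a.0 ⊢ --a--▸ n7
  n6 = (a.0\{a,b,d} + (0 + 0)) | 0 ⊢ --a--▸ n7
  n7 = 0\{a,b,d} | 0 ⊢ ∅
Bisimilarity quotient blocks:
  B0 = {m0}
  B1 = {m3}
  B2 = {m4, m5, n3}
  B3 = {m7, m8, n5, n6}
  B4 = {m10, m11, n7}
  B5 = {m6}
  B6 = {m9}
  B7 = {m1, m2, n1}
  B8 = {n0}
  B9 = {n2}
  B10 = {n4}
m0 ∈ B0, n0 ∈ B8 → different blocks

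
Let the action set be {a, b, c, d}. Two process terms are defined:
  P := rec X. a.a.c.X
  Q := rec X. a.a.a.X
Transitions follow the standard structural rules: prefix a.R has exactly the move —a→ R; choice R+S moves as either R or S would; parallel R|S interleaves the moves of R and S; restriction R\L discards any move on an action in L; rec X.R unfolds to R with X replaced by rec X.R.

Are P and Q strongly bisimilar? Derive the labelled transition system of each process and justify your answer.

Reachable graph of P (3 states):
  m0 = rec X. a.a.c.X | ··a··> m1
  m1 = a.c.(rec X. a.a.c.X) | ··a··> m2
  m2 = c.(rec X. a.a.c.X) | ··c··> m0
Reachable graph of Q (3 states):
  n0 = rec X. a.a.a.X | ··a··> n1
  n1 = a.a.(rec X. a.a.a.X) | ··a··> n2
  n2 = a.(rec X. a.a.a.X) | ··a··> n0
Coarsest stable partition (strong bisimilarity classes):
  B0 = {m0}
  B1 = {m1}
  B2 = {m2}
  B3 = {n0, n1, n2}
m0 ∈ B0, n0 ∈ B3 → different blocks

NO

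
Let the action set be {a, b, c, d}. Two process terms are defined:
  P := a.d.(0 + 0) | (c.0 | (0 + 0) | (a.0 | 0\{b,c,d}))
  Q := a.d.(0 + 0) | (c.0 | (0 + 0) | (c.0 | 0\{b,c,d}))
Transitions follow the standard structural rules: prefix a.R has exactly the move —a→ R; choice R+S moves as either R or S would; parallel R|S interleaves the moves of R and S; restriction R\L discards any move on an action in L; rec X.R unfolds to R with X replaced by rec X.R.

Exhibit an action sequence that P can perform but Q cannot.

Reachable graph of P (12 states):
  p0 = a.d.(0 + 0) | (c.0 | (0 + 0) | (a.0 | 0\{b,c,d})) | --a--▸ p1, --a--▸ p2, --c--▸ p3
  p1 = a.d.(0 + 0) | (c.0 | (0 + 0) | (0 | 0\{b,c,d})) | --a--▸ p4, --c--▸ p5
  p2 = d.(0 + 0) | (c.0 | (0 + 0) | (a.0 | 0\{b,c,d})) | --a--▸ p4, --c--▸ p6, --d--▸ p7
  p3 = a.d.(0 + 0) | (0 | (0 + 0) | (a.0 | 0\{b,c,d})) | --a--▸ p5, --a--▸ p6
  p4 = d.(0 + 0) | (c.0 | (0 + 0) | (0 | 0\{b,c,d})) | --c--▸ p8, --d--▸ p9
  p5 = a.d.(0 + 0) | (0 | (0 + 0) | (0 | 0\{b,c,d})) | --a--▸ p8
  p6 = d.(0 + 0) | (0 | (0 + 0) | (a.0 | 0\{b,c,d})) | --a--▸ p8, --d--▸ p10
  p7 = (0 + 0) | (c.0 | (0 + 0) | (a.0 | 0\{b,c,d})) | --a--▸ p9, --c--▸ p10
  p8 = d.(0 + 0) | (0 | (0 + 0) | (0 | 0\{b,c,d})) | --d--▸ p11
  p9 = (0 + 0) | (c.0 | (0 + 0) | (0 | 0\{b,c,d})) | --c--▸ p11
  p10 = (0 + 0) | (0 | (0 + 0) | (a.0 | 0\{b,c,d})) | --a--▸ p11
  p11 = (0 + 0) | (0 | (0 + 0) | (0 | 0\{b,c,d})) | ·
Reachable graph of Q (12 states):
  q0 = a.d.(0 + 0) | (c.0 | (0 + 0) | (c.0 | 0\{b,c,d})) | --a--▸ q1, --c--▸ q2, --c--▸ q3
  q1 = d.(0 + 0) | (c.0 | (0 + 0) | (c.0 | 0\{b,c,d})) | --c--▸ q4, --c--▸ q5, --d--▸ q6
  q2 = a.d.(0 + 0) | (0 | (0 + 0) | (c.0 | 0\{b,c,d})) | --a--▸ q4, --c--▸ q7
  q3 = a.d.(0 + 0) | (c.0 | (0 + 0) | (0 | 0\{b,c,d})) | --a--▸ q5, --c--▸ q7
  q4 = d.(0 + 0) | (0 | (0 + 0) | (c.0 | 0\{b,c,d})) | --c--▸ q8, --d--▸ q9
  q5 = d.(0 + 0) | (c.0 | (0 + 0) | (0 | 0\{b,c,d})) | --c--▸ q8, --d--▸ q10
  q6 = (0 + 0) | (c.0 | (0 + 0) | (c.0 | 0\{b,c,d})) | --c--▸ q10, --c--▸ q9
  q7 = a.d.(0 + 0) | (0 | (0 + 0) | (0 | 0\{b,c,d})) | --a--▸ q8
  q8 = d.(0 + 0) | (0 | (0 + 0) | (0 | 0\{b,c,d})) | --d--▸ q11
  q9 = (0 + 0) | (0 | (0 + 0) | (c.0 | 0\{b,c,d})) | --c--▸ q11
  q10 = (0 + 0) | (c.0 | (0 + 0) | (0 | 0\{b,c,d})) | --c--▸ q11
  q11 = (0 + 0) | (0 | (0 + 0) | (0 | 0\{b,c,d})) | ·
Run σ = ⟨aa⟩ on P: start {p0}
  step 1 (a): {p1, p2}
  step 2 (a): {p4}
  — P admits the full trace.
Run σ = ⟨aa⟩ on Q: start {q0}
  step 1 (a): {q1}
  step 2 (a): no successor for Q

aa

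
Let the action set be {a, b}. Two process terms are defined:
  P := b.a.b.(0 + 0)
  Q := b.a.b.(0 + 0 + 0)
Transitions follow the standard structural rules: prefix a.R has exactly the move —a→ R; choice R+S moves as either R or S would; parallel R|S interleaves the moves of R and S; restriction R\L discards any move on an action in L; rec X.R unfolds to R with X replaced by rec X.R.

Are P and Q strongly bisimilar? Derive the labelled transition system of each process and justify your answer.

LTS(P): 4 reachable states
  s0 = b.a.b.(0 + 0) → -b-> s1
  s1 = a.b.(0 + 0) → -a-> s2
  s2 = b.(0 + 0) → -b-> s3
  s3 = 0 + 0 → ·
LTS(Q): 4 reachable states
  t0 = b.a.b.(0 + 0 + 0) → -b-> t1
  t1 = a.b.(0 + 0 + 0) → -a-> t2
  t2 = b.(0 + 0 + 0) → -b-> t3
  t3 = 0 + 0 + 0 → ·
Partition-refinement fixed point:
  B0 = {s0, t0}
  B1 = {s1, t1}
  B2 = {s2, t2}
  B3 = {s3, t3}
s0 ∈ B0, t0 ∈ B0 → same block

YES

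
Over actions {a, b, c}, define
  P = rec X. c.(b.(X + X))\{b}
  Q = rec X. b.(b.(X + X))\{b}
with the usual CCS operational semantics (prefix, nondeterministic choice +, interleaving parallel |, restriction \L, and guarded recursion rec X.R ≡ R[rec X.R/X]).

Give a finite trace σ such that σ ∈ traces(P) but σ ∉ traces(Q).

LTS(P): 2 reachable states
  s0 = rec X. c.(b.(X + X))\{b} → -c-> s1
  s1 = (b.((rec X. c.(b.(X + X))\{b}) + (rec X. c.(b.(X + X))\{b})))\{b} → stopped
LTS(Q): 2 reachable states
  t0 = rec X. b.(b.(X + X))\{b} → -b-> t1
  t1 = (b.((rec X. b.(b.(X + X))\{b}) + (rec X. b.(b.(X + X))\{b})))\{b} → stopped
Run σ = ⟨c⟩ on P: start {s0}
  after c @ step 1: {s1}
  ✓ P
Run σ = ⟨c⟩ on Q: start {t0}
  after c @ step 1: ∅ (Q stuck)

c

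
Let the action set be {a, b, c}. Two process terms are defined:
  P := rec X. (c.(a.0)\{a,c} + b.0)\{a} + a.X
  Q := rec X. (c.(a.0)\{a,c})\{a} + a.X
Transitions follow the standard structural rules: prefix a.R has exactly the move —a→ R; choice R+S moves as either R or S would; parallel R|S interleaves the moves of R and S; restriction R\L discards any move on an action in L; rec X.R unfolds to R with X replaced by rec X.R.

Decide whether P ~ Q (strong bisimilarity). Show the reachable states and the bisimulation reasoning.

not bisimilar

Reachable graph of P (3 states):
  s0 = rec X. (c.(a.0)\{a,c} + b.0)\{a} + a.X has moves =a=> s0, =b=> s1, =c=> s2
  s1 = 0\{a} has moves ·
  s2 = (a.0)\{a,c}\{a} has moves ·
Reachable graph of Q (2 states):
  t0 = rec X. (c.(a.0)\{a,c})\{a} + a.X has moves =a=> t0, =c=> t1
  t1 = (a.0)\{a,c}\{a} has moves ·
Bisimilarity quotient blocks:
  B0 = {s0}
  B1 = {s1, s2, t1}
  B2 = {t0}
s0 ∈ B0, t0 ∈ B2 → different blocks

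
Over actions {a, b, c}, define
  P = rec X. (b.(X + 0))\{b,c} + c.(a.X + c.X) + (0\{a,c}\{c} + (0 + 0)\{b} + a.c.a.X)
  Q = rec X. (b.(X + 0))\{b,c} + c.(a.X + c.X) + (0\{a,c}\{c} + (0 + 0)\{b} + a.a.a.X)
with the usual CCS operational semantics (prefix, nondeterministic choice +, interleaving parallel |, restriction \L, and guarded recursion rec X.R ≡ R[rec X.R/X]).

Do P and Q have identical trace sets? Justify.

traces(P) ≠ traces(Q) — witness ⟨ac⟩

Reachable graph of P (4 states):
  m0 = rec X. (b.(X + 0))\{b,c} + c.(a.X + c.X) + (0\{a,c}\{c} + (0 + 0)\{b} + a.c.a.X) :: =a=> m1, =c=> m2
  m1 = c.a.(rec X. (b.(X + 0))\{b,c} + c.(a.X + c.X) + (0\{a,c}\{c} + (0 + 0)\{b} + a.c.a.X)) :: =c=> m3
  m2 = a.(rec X. (b.(X + 0))\{b,c} + c.(a.X + c.X) + (0\{a,c}\{c} + (0 + 0)\{b} + a.c.a.X)) + c.(rec X. (b.(X + 0))\{b,c} + c.(a.X + c.X) + (0\{a,c}\{c} + (0 + 0)\{b} + a.c.a.X)) :: =a=> m0, =c=> m0
  m3 = a.(rec X. (b.(X + 0))\{b,c} + c.(a.X + c.X) + (0\{a,c}\{c} + (0 + 0)\{b} + a.c.a.X)) :: =a=> m0
Reachable graph of Q (4 states):
  n0 = rec X. (b.(X + 0))\{b,c} + c.(a.X + c.X) + (0\{a,c}\{c} + (0 + 0)\{b} + a.a.a.X) :: =a=> n1, =c=> n2
  n1 = a.a.(rec X. (b.(X + 0))\{b,c} + c.(a.X + c.X) + (0\{a,c}\{c} + (0 + 0)\{b} + a.a.a.X)) :: =a=> n3
  n2 = a.(rec X. (b.(X + 0))\{b,c} + c.(a.X + c.X) + (0\{a,c}\{c} + (0 + 0)\{b} + a.a.a.X)) + c.(rec X. (b.(X + 0))\{b,c} + c.(a.X + c.X) + (0\{a,c}\{c} + (0 + 0)\{b} + a.a.a.X)) :: =a=> n0, =c=> n0
  n3 = a.(rec X. (b.(X + 0))\{b,c} + c.(a.X + c.X) + (0\{a,c}\{c} + (0 + 0)\{b} + a.a.a.X)) :: =a=> n0
Executing ac from P (initial set {m0}):
  [1] a ⇒ {m1}
  [2] c ⇒ {m3}
  — P admits the full trace.
Executing ac from Q (initial set {n0}):
  [1] a ⇒ {n1}
  [2] c ⇒ ∅ (Q stuck)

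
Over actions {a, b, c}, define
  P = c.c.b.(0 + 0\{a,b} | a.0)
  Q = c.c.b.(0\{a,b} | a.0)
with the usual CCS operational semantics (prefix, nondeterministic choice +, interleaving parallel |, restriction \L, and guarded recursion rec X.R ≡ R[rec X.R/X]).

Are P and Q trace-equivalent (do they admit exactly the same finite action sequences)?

Reachable graph of P (5 states):
  m0 = c.c.b.(0 + 0\{a,b} | a.0) → ··c··> m1
  m1 = c.b.(0 + 0\{a,b} | a.0) → ··c··> m2
  m2 = b.(0 + 0\{a,b} | a.0) → ··b··> m3
  m3 = 0 + 0\{a,b} | a.0 → ··a··> m4
  m4 = 0\{a,b} | 0 → stopped
Reachable graph of Q (5 states):
  n0 = c.c.b.(0\{a,b} | a.0) → ··c··> n1
  n1 = c.b.(0\{a,b} | a.0) → ··c··> n2
  n2 = b.(0\{a,b} | a.0) → ··b··> n3
  n3 = 0\{a,b} | a.0 → ··a··> n4
  n4 = 0\{a,b} | 0 → stopped
Partition-refinement fixed point:
  B0 = {m0, n0}
  B1 = {m1, n1}
  B2 = {m2, n2}
  B3 = {m3, n3}
  B4 = {m4, n4}
m0 ∈ B0, n0 ∈ B0 → same block
Bisimilar ⇒ trace-equivalent.

traces(P) = traces(Q)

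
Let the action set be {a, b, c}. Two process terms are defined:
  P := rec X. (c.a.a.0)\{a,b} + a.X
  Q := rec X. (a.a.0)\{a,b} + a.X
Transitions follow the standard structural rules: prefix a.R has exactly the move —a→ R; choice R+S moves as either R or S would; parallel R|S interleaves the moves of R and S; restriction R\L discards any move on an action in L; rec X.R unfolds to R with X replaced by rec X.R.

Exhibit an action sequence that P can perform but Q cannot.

c

P's transition system — 2 states:
  p0 = rec X. (c.a.a.0)\{a,b} + a.X | —a→ p0, —c→ p1
  p1 = (a.a.0)\{a,b} | (no moves)
Q's transition system — 1 states:
  q0 = rec X. (a.a.0)\{a,b} + a.X | —a→ q0
Run σ = ⟨c⟩ on P: start {p0}
  after c @ step 1: {p1}
  ✓ P
Run σ = ⟨c⟩ on Q: start {q0}
  after c @ step 1: ∅ (Q stuck)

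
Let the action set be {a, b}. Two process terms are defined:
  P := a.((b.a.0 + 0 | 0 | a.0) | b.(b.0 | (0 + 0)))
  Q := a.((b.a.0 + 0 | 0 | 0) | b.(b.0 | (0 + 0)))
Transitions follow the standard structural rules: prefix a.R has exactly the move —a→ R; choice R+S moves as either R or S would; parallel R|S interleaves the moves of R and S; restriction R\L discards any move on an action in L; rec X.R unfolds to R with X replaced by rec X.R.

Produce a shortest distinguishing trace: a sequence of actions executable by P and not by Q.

P's transition system — 13 states:
  u0 = a.((b.a.0 + 0 | 0 | a.0) | b.(b.0 | (0 + 0))) | -a-> u1
  u1 = (b.a.0 + 0 | 0 | a.0) | b.(b.0 | (0 + 0)) | -a-> u2, -b-> u3, -b-> u4
  u2 = 0 | 0 | 0 | b.(b.0 | (0 + 0)) | -b-> u5
  u3 = (b.a.0 + 0 | 0 | a.0) | (b.0 | (0 + 0)) | -a-> u5, -b-> u6, -b-> u7
  u4 = a.0 | b.(b.0 | (0 + 0)) | -a-> u8, -b-> u7
  u5 = 0 | 0 | 0 | (b.0 | (0 + 0)) | -b-> u9
  u6 = (b.a.0 + 0 | 0 | a.0) | (0 | (0 + 0)) | -a-> u9, -b-> u10
  u7 = a.0 | (b.0 | (0 + 0)) | -a-> u11, -b-> u10
  u8 = 0 | b.(b.0 | (0 + 0)) | -b-> u11
  u9 = 0 | 0 | 0 | (0 | (0 + 0)) | ·
  u10 = a.0 | (0 | (0 + 0)) | -a-> u12
  u11 = 0 | (b.0 | (0 + 0)) | -b-> u12
  u12 = 0 | (0 | (0 + 0)) | ·
Q's transition system — 10 states:
  v0 = a.((b.a.0 + 0 | 0 | 0) | b.(b.0 | (0 + 0))) | -a-> v1
  v1 = (b.a.0 + 0 | 0 | 0) | b.(b.0 | (0 + 0)) | -b-> v2, -b-> v3
  v2 = (b.a.0 + 0 | 0 | 0) | (b.0 | (0 + 0)) | -b-> v4, -b-> v5
  v3 = a.0 | b.(b.0 | (0 + 0)) | -a-> v6, -b-> v5
  v4 = (b.a.0 + 0 | 0 | 0) | (0 | (0 + 0)) | -b-> v7
  v5 = a.0 | (b.0 | (0 + 0)) | -a-> v8, -b-> v7
  v6 = 0 | b.(b.0 | (0 + 0)) | -b-> v8
  v7 = a.0 | (0 | (0 + 0)) | -a-> v9
  v8 = 0 | (b.0 | (0 + 0)) | -b-> v9
  v9 = 0 | (0 | (0 + 0)) | ·
Run σ = ⟨aa⟩ on P: start {u0}
  after a @ step 1: {u1}
  after a @ step 2: {u2}
  — P admits the full trace.
Run σ = ⟨aa⟩ on Q: start {v0}
  after a @ step 1: {v1}
  after a @ step 2: ∅  — Q cannot continue

aa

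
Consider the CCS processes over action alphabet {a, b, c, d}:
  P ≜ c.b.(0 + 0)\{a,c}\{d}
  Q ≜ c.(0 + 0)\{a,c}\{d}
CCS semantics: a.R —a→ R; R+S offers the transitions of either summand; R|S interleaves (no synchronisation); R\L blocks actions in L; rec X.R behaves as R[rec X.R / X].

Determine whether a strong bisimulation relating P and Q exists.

not bisimilar

P's transition system — 3 states:
  m0 = c.b.(0 + 0)\{a,c}\{d} ⊢ ··c··> m1
  m1 = b.(0 + 0)\{a,c}\{d} ⊢ ··b··> m2
  m2 = (0 + 0)\{a,c}\{d} ⊢ ∅
Q's transition system — 2 states:
  n0 = c.(0 + 0)\{a,c}\{d} ⊢ ··c··> n1
  n1 = (0 + 0)\{a,c}\{d} ⊢ ∅
Partition-refinement fixed point:
  B0 = {m0}
  B1 = {m1}
  B2 = {m2, n1}
  B3 = {n0}
m0 ∈ B0, n0 ∈ B3 → different blocks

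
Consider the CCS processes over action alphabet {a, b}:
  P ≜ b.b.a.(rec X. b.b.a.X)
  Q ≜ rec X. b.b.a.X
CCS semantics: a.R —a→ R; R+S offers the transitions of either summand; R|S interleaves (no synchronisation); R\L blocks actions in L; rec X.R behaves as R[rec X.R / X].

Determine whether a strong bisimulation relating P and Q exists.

YES

LTS(P): 4 reachable states
  m0 = b.b.a.(rec X. b.b.a.X) ⊢ =b=> m1
  m1 = b.a.(rec X. b.b.a.X) ⊢ =b=> m2
  m2 = a.(rec X. b.b.a.X) ⊢ =a=> m3
  m3 = rec X. b.b.a.X ⊢ =b=> m1
LTS(Q): 3 reachable states
  n0 = rec X. b.b.a.X ⊢ =b=> n1
  n1 = b.a.(rec X. b.b.a.X) ⊢ =b=> n2
  n2 = a.(rec X. b.b.a.X) ⊢ =a=> n0
Partition-refinement fixed point:
  B0 = {m0, m3, n0}
  B1 = {m1, n1}
  B2 = {m2, n2}
m0 ∈ B0, n0 ∈ B0 → same block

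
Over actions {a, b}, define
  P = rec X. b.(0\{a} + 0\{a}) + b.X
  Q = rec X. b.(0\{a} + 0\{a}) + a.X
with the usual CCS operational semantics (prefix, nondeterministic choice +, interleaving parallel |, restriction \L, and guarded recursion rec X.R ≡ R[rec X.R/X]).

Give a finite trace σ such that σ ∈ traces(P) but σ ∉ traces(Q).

LTS(P): 2 reachable states
  s0 = rec X. b.(0\{a} + 0\{a}) + b.X → --b--▸ s0, --b--▸ s1
  s1 = 0\{a} + 0\{a} → ∅
LTS(Q): 2 reachable states
  t0 = rec X. b.(0\{a} + 0\{a}) + a.X → --a--▸ t0, --b--▸ t1
  t1 = 0\{a} + 0\{a} → ∅
Run σ = ⟨bb⟩ on P: start {s0}
  after b @ step 1: {s0, s1}
  after b @ step 2: {s0, s1}
  — P admits the full trace.
Run σ = ⟨bb⟩ on Q: start {t0}
  after b @ step 1: {t1}
  after b @ step 2: ∅ (Q stuck)

bb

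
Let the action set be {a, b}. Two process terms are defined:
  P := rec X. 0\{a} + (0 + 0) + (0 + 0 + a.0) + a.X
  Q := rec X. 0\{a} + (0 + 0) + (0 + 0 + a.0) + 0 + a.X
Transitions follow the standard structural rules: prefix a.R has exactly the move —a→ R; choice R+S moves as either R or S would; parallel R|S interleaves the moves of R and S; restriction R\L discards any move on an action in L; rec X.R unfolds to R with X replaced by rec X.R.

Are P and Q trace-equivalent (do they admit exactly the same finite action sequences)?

P's transition system — 2 states:
  u0 = rec X. 0\{a} + (0 + 0) + (0 + 0 + a.0) + a.X ⊢ -a-> u0, -a-> u1
  u1 = 0 ⊢ (no moves)
Q's transition system — 2 states:
  v0 = rec X. 0\{a} + (0 + 0) + (0 + 0 + a.0) + 0 + a.X ⊢ -a-> v0, -a-> v1
  v1 = 0 ⊢ (no moves)
Partition-refinement fixed point:
  B0 = {u0, v0}
  B1 = {u1, v1}
u0 ∈ B0, v0 ∈ B0 → same block
Bisimilar ⇒ trace-equivalent.

YES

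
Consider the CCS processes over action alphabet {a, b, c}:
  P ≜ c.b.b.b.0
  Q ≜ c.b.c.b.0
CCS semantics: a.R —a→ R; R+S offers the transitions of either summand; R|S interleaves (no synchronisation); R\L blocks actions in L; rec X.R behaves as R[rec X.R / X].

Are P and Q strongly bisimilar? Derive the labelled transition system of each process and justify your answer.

Reachable graph of P (5 states):
  m0 = c.b.b.b.0 :: —c→ m1
  m1 = b.b.b.0 :: —b→ m2
  m2 = b.b.0 :: —b→ m3
  m3 = b.0 :: —b→ m4
  m4 = 0 :: (no moves)
Reachable graph of Q (5 states):
  n0 = c.b.c.b.0 :: —c→ n1
  n1 = b.c.b.0 :: —b→ n2
  n2 = c.b.0 :: —c→ n3
  n3 = b.0 :: —b→ n4
  n4 = 0 :: (no moves)
Partition-refinement fixed point:
  B0 = {m0}
  B1 = {m1}
  B2 = {m2}
  B3 = {m3, n3}
  B4 = {m4, n4}
  B5 = {n0}
  B6 = {n1}
  B7 = {n2}
m0 ∈ B0, n0 ∈ B5 → different blocks

P ≁ Q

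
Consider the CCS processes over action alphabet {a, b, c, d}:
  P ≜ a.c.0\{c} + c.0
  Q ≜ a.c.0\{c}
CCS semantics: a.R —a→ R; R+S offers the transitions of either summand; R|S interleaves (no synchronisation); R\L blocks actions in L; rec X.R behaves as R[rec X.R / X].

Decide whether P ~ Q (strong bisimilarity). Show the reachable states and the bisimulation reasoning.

P's transition system — 4 states:
  s0 = a.c.0\{c} + c.0 → --a--▸ s1, --c--▸ s2
  s1 = c.0\{c} → --c--▸ s3
  s2 = 0 → ·
  s3 = 0\{c} → ·
Q's transition system — 3 states:
  t0 = a.c.0\{c} → --a--▸ t1
  t1 = c.0\{c} → --c--▸ t2
  t2 = 0\{c} → ·
Partition-refinement fixed point:
  B0 = {s0}
  B1 = {s1, t1}
  B2 = {s2, s3, t2}
  B3 = {t0}
s0 ∈ B0, t0 ∈ B3 → different blocks

P ≁ Q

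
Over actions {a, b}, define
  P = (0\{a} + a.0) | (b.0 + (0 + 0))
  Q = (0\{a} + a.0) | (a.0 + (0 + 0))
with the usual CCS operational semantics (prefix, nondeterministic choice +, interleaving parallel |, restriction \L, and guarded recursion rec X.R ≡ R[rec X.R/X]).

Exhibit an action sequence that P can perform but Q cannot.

b

P's transition system — 4 states:
  s0 = (0\{a} + a.0) | (b.0 + (0 + 0)) → ··a··> s1, ··b··> s2
  s1 = 0 | (b.0 + (0 + 0)) → ··b··> s3
  s2 = (0\{a} + a.0) | 0 → ··a··> s3
  s3 = 0 | 0 → deadlocked
Q's transition system — 4 states:
  t0 = (0\{a} + a.0) | (a.0 + (0 + 0)) → ··a··> t1, ··a··> t2
  t1 = (0\{a} + a.0) | 0 → ··a··> t3
  t2 = 0 | (a.0 + (0 + 0)) → ··a··> t3
  t3 = 0 | 0 → deadlocked
Run σ = ⟨b⟩ on P: start {s0}
  after b @ step 1: {s2}
  ✓ P
Run σ = ⟨b⟩ on Q: start {t0}
  after b @ step 1: no successor for Q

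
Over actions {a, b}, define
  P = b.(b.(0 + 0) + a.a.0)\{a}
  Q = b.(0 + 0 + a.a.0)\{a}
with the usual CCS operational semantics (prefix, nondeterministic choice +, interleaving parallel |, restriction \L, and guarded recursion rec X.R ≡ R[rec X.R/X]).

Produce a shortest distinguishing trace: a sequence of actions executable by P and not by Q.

Reachable graph of P (3 states):
  m0 = b.(b.(0 + 0) + a.a.0)\{a} | ··b··> m1
  m1 = (b.(0 + 0) + a.a.0)\{a} | ··b··> m2
  m2 = (0 + 0)\{a} | deadlocked
Reachable graph of Q (2 states):
  n0 = b.(0 + 0 + a.a.0)\{a} | ··b··> n1
  n1 = (0 + 0 + a.a.0)\{a} | deadlocked
Run σ = ⟨bb⟩ on P: start {m0}
  [1] b ⇒ {m1}
  [2] b ⇒ {m2}
  — P admits the full trace.
Run σ = ⟨bb⟩ on Q: start {n0}
  [1] b ⇒ {n1}
  [2] b ⇒ ∅  — Q cannot continue

bb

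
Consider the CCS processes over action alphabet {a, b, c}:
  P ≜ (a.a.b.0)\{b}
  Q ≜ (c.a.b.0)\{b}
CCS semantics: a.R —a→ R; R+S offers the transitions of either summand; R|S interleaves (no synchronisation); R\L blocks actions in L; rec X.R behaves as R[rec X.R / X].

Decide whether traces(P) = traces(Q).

Reachable graph of P (3 states):
  p0 = (a.a.b.0)\{b} | --a--▸ p1
  p1 = (a.b.0)\{b} | --a--▸ p2
  p2 = (b.0)\{b} | (no moves)
Reachable graph of Q (3 states):
  q0 = (c.a.b.0)\{b} | --c--▸ q1
  q1 = (a.b.0)\{b} | --a--▸ q2
  q2 = (b.0)\{b} | (no moves)
Executing a from P (initial set {p0}):
  [1] a ⇒ {p1}
  — P admits the full trace.
Executing a from Q (initial set {q0}):
  [1] a ⇒ no successor for Q

traces(P) ≠ traces(Q) — witness ⟨a⟩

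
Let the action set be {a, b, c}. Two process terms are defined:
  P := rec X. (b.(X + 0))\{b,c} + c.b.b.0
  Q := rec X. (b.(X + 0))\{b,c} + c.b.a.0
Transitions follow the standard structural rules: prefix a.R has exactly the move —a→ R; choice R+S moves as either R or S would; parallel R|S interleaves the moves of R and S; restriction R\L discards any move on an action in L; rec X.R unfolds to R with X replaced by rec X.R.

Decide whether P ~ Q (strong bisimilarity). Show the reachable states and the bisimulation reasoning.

Reachable graph of P (4 states):
  m0 = rec X. (b.(X + 0))\{b,c} + c.b.b.0 ⊢ —c→ m1
  m1 = b.b.0 ⊢ —b→ m2
  m2 = b.0 ⊢ —b→ m3
  m3 = 0 ⊢ (no moves)
Reachable graph of Q (4 states):
  n0 = rec X. (b.(X + 0))\{b,c} + c.b.a.0 ⊢ —c→ n1
  n1 = b.a.0 ⊢ —b→ n2
  n2 = a.0 ⊢ —a→ n3
  n3 = 0 ⊢ (no moves)
Bisimilarity quotient blocks:
  B0 = {m0}
  B1 = {m1}
  B2 = {m2}
  B3 = {m3, n3}
  B4 = {n0}
  B5 = {n1}
  B6 = {n2}
m0 ∈ B0, n0 ∈ B4 → different blocks

not bisimilar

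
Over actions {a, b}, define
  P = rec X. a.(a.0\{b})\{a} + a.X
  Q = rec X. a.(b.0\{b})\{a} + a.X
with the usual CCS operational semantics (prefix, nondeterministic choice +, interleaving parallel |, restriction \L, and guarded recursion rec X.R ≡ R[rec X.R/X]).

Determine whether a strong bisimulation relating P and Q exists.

LTS(P): 2 reachable states
  p0 = rec X. a.(a.0\{b})\{a} + a.X | =a=> p0, =a=> p1
  p1 = (a.0\{b})\{a} | ∅
LTS(Q): 3 reachable states
  q0 = rec X. a.(b.0\{b})\{a} + a.X | =a=> q0, =a=> q1
  q1 = (b.0\{b})\{a} | =b=> q2
  q2 = 0\{b}\{a} | ∅
Partition-refinement fixed point:
  B0 = {p0}
  B1 = {p1, q2}
  B2 = {q0}
  B3 = {q1}
p0 ∈ B0, q0 ∈ B2 → different blocks

not bisimilar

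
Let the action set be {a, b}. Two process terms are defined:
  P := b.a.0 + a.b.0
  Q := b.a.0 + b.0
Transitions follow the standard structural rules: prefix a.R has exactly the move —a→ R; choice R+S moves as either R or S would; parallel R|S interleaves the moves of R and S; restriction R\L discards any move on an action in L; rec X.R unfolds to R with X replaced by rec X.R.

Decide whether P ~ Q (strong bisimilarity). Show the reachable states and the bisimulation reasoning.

not bisimilar

Reachable graph of P (4 states):
  m0 = b.a.0 + a.b.0 → =a=> m1, =b=> m2
  m1 = b.0 → =b=> m3
  m2 = a.0 → =a=> m3
  m3 = 0 → stopped
Reachable graph of Q (3 states):
  n0 = b.a.0 + b.0 → =b=> n1, =b=> n2
  n1 = 0 → stopped
  n2 = a.0 → =a=> n1
Bisimilarity quotient blocks:
  B0 = {m0}
  B1 = {m1}
  B2 = {m3, n1}
  B3 = {m2, n2}
  B4 = {n0}
m0 ∈ B0, n0 ∈ B4 → different blocks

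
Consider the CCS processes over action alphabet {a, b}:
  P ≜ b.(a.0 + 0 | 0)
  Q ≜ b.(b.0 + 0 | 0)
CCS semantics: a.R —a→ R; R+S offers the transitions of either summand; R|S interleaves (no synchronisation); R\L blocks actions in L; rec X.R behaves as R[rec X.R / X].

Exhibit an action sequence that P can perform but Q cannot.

LTS(P): 3 reachable states
  u0 = b.(a.0 + 0 | 0) has moves —b→ u1
  u1 = a.0 + 0 | 0 has moves —a→ u2
  u2 = 0 has moves ∅
LTS(Q): 3 reachable states
  v0 = b.(b.0 + 0 | 0) has moves —b→ v1
  v1 = b.0 + 0 | 0 has moves —b→ v2
  v2 = 0 has moves ∅
Run σ = ⟨ba⟩ on P: start {u0}
  step 1 (b): {u1}
  step 2 (a): {u2}
  ✓ P
Run σ = ⟨ba⟩ on Q: start {v0}
  step 1 (b): {v1}
  step 2 (a): no successor for Q

ba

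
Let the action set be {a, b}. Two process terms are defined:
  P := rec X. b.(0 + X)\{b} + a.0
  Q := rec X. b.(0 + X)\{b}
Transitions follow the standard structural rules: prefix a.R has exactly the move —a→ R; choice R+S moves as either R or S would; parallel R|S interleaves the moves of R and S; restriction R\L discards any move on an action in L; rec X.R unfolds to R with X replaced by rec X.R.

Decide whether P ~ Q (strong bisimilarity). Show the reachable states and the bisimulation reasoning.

P ≁ Q

LTS(P): 4 reachable states
  u0 = rec X. b.(0 + X)\{b} + a.0 has moves =a=> u1, =b=> u2
  u1 = 0 has moves (no moves)
  u2 = (0 + (rec X. b.(0 + X)\{b} + a.0))\{b} has moves =a=> u3
  u3 = 0\{b} has moves (no moves)
LTS(Q): 2 reachable states
  v0 = rec X. b.(0 + X)\{b} has moves =b=> v1
  v1 = (0 + (rec X. b.(0 + X)\{b}))\{b} has moves (no moves)
Coarsest stable partition (strong bisimilarity classes):
  B0 = {u0}
  B1 = {u1, u3, v1}
  B2 = {u2}
  B3 = {v0}
u0 ∈ B0, v0 ∈ B3 → different blocks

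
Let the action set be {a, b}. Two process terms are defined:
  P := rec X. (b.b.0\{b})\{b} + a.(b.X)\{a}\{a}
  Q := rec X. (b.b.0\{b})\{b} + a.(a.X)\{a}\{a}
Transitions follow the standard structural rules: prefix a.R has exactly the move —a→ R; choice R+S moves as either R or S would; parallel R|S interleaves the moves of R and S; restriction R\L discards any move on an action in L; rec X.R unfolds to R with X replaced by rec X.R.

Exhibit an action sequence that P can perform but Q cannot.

ab

Reachable graph of P (3 states):
  s0 = rec X. (b.b.0\{b})\{b} + a.(b.X)\{a}\{a} has moves -a-> s1
  s1 = (b.(rec X. (b.b.0\{b})\{b} + a.(b.X)\{a}\{a}))\{a}\{a} has moves -b-> s2
  s2 = (rec X. (b.b.0\{b})\{b} + a.(b.X)\{a}\{a})\{a}\{a} has moves deadlocked
Reachable graph of Q (2 states):
  t0 = rec X. (b.b.0\{b})\{b} + a.(a.X)\{a}\{a} has moves -a-> t1
  t1 = (a.(rec X. (b.b.0\{b})\{b} + a.(a.X)\{a}\{a}))\{a}\{a} has moves deadlocked
Run σ = ⟨ab⟩ on P: start {s0}
  [1] a ⇒ {s1}
  [2] b ⇒ {s2}
  ✓ P
Run σ = ⟨ab⟩ on Q: start {t0}
  [1] a ⇒ {t1}
  [2] b ⇒ no successor for Q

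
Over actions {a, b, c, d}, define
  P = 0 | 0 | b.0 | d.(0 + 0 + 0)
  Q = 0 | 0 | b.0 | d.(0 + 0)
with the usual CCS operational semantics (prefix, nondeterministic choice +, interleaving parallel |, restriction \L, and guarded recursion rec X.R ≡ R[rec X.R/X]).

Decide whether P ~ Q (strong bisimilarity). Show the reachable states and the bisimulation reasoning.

YES

Reachable graph of P (4 states):
  p0 = 0 | 0 | b.0 | d.(0 + 0 + 0) → -b-> p1, -d-> p2
  p1 = 0 | 0 | 0 | d.(0 + 0 + 0) → -d-> p3
  p2 = 0 | 0 | b.0 | (0 + 0 + 0) → -b-> p3
  p3 = 0 | 0 | 0 | (0 + 0 + 0) → (no moves)
Reachable graph of Q (4 states):
  q0 = 0 | 0 | b.0 | d.(0 + 0) → -b-> q1, -d-> q2
  q1 = 0 | 0 | 0 | d.(0 + 0) → -d-> q3
  q2 = 0 | 0 | b.0 | (0 + 0) → -b-> q3
  q3 = 0 | 0 | 0 | (0 + 0) → (no moves)
Bisimilarity quotient blocks:
  B0 = {p0, q0}
  B1 = {p1, q1}
  B2 = {p3, q3}
  B3 = {p2, q2}
p0 ∈ B0, q0 ∈ B0 → same block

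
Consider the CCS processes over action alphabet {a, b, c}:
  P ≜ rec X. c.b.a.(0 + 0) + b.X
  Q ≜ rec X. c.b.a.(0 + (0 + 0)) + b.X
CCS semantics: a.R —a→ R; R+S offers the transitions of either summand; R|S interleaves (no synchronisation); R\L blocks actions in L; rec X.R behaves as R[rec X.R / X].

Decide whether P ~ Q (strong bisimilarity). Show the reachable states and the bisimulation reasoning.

YES

P's transition system — 4 states:
  s0 = rec X. c.b.a.(0 + 0) + b.X has moves -b-> s0, -c-> s1
  s1 = b.a.(0 + 0) has moves -b-> s2
  s2 = a.(0 + 0) has moves -a-> s3
  s3 = 0 + 0 has moves ·
Q's transition system — 4 states:
  t0 = rec X. c.b.a.(0 + (0 + 0)) + b.X has moves -b-> t0, -c-> t1
  t1 = b.a.(0 + (0 + 0)) has moves -b-> t2
  t2 = a.(0 + (0 + 0)) has moves -a-> t3
  t3 = 0 + (0 + 0) has moves ·
Coarsest stable partition (strong bisimilarity classes):
  B0 = {s0, t0}
  B1 = {s1, t1}
  B2 = {s2, t2}
  B3 = {s3, t3}
s0 ∈ B0, t0 ∈ B0 → same block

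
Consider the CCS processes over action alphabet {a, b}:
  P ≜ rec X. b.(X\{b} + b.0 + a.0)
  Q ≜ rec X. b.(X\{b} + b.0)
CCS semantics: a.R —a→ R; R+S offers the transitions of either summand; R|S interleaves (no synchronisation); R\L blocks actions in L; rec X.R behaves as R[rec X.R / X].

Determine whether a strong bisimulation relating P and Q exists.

LTS(P): 3 reachable states
  m0 = rec X. b.(X\{b} + b.0 + a.0) ⊢ -b-> m1
  m1 = (rec X. b.(X\{b} + b.0 + a.0))\{b} + b.0 + a.0 ⊢ -a-> m2, -b-> m2
  m2 = 0 ⊢ ∅
LTS(Q): 3 reachable states
  n0 = rec X. b.(X\{b} + b.0) ⊢ -b-> n1
  n1 = (rec X. b.(X\{b} + b.0))\{b} + b.0 ⊢ -b-> n2
  n2 = 0 ⊢ ∅
Partition-refinement fixed point:
  B0 = {m0}
  B1 = {m1}
  B2 = {m2, n2}
  B3 = {n0}
  B4 = {n1}
m0 ∈ B0, n0 ∈ B3 → different blocks

NO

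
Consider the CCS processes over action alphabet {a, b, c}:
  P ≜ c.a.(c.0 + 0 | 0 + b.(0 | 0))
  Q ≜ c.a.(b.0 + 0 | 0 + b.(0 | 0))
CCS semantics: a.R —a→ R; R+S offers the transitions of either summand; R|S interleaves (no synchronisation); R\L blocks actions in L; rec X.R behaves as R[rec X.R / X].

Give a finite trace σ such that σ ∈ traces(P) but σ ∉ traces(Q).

Reachable graph of P (5 states):
  m0 = c.a.(c.0 + 0 | 0 + b.(0 | 0)) has moves --c--▸ m1
  m1 = a.(c.0 + 0 | 0 + b.(0 | 0)) has moves --a--▸ m2
  m2 = c.0 + 0 | 0 + b.(0 | 0) has moves --b--▸ m3, --c--▸ m4
  m3 = 0 | 0 has moves (no moves)
  m4 = 0 has moves (no moves)
Reachable graph of Q (5 states):
  n0 = c.a.(b.0 + 0 | 0 + b.(0 | 0)) has moves --c--▸ n1
  n1 = a.(b.0 + 0 | 0 + b.(0 | 0)) has moves --a--▸ n2
  n2 = b.0 + 0 | 0 + b.(0 | 0) has moves --b--▸ n3, --b--▸ n4
  n3 = 0 has moves (no moves)
  n4 = 0 | 0 has moves (no moves)
Run σ = ⟨cac⟩ on P: start {m0}
  after c @ step 1: {m1}
  after a @ step 2: {m2}
  after c @ step 3: {m4}
  P completes σ.
Run σ = ⟨cac⟩ on Q: start {n0}
  after c @ step 1: {n1}
  after a @ step 2: {n2}
  after c @ step 3: no successor for Q

cac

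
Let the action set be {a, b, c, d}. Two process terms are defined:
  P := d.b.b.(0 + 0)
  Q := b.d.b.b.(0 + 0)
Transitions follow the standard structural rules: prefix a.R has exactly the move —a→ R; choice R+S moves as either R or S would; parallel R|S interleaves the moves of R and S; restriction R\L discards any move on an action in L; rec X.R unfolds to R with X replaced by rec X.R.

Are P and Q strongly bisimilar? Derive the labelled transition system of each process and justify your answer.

Reachable graph of P (4 states):
  m0 = d.b.b.(0 + 0) → —d→ m1
  m1 = b.b.(0 + 0) → —b→ m2
  m2 = b.(0 + 0) → —b→ m3
  m3 = 0 + 0 → ·
Reachable graph of Q (5 states):
  n0 = b.d.b.b.(0 + 0) → —b→ n1
  n1 = d.b.b.(0 + 0) → —d→ n2
  n2 = b.b.(0 + 0) → —b→ n3
  n3 = b.(0 + 0) → —b→ n4
  n4 = 0 + 0 → ·
Partition-refinement fixed point:
  B0 = {m0, n1}
  B1 = {m1, n2}
  B2 = {m2, n3}
  B3 = {m3, n4}
  B4 = {n0}
m0 ∈ B0, n0 ∈ B4 → different blocks

P ≁ Q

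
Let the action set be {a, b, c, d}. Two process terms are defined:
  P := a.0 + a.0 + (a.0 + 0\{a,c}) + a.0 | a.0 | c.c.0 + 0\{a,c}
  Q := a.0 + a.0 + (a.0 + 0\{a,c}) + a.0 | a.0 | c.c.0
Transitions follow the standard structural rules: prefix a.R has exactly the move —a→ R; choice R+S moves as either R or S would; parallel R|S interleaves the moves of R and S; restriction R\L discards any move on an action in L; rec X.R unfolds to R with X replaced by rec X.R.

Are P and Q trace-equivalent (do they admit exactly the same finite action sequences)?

YES

Reachable graph of P (13 states):
  s0 = a.0 + a.0 + (a.0 + 0\{a,c}) + a.0 | a.0 | c.c.0 + 0\{a,c} ⊢ ··a··> s1, ··a··> s2, ··a··> s3, ··c··> s4
  s1 = 0 ⊢ ·
  s2 = 0 | a.0 | c.c.0 ⊢ ··a··> s5, ··c··> s6
  s3 = a.0 | 0 | c.c.0 ⊢ ··a··> s5, ··c··> s7
  s4 = a.0 | a.0 | c.0 ⊢ ··a··> s6, ··a··> s7, ··c··> s8
  s5 = 0 | 0 | c.c.0 ⊢ ··c··> s9
  s6 = 0 | a.0 | c.0 ⊢ ··a··> s9, ··c··> s10
  s7 = a.0 | 0 | c.0 ⊢ ··a··> s9, ··c··> s11
  s8 = a.0 | a.0 | 0 ⊢ ··a··> s10, ··a··> s11
  s9 = 0 | 0 | c.0 ⊢ ··c··> s12
  s10 = 0 | a.0 | 0 ⊢ ··a··> s12
  s11 = a.0 | 0 | 0 ⊢ ··a··> s12
  s12 = 0 | 0 | 0 ⊢ ·
Reachable graph of Q (13 states):
  t0 = a.0 + a.0 + (a.0 + 0\{a,c}) + a.0 | a.0 | c.c.0 ⊢ ··a··> t1, ··a··> t2, ··a··> t3, ··c··> t4
  t1 = 0 ⊢ ·
  t2 = 0 | a.0 | c.c.0 ⊢ ··a··> t5, ··c··> t6
  t3 = a.0 | 0 | c.c.0 ⊢ ··a··> t5, ··c··> t7
  t4 = a.0 | a.0 | c.0 ⊢ ··a··> t6, ··a··> t7, ··c··> t8
  t5 = 0 | 0 | c.c.0 ⊢ ··c··> t9
  t6 = 0 | a.0 | c.0 ⊢ ··a··> t9, ··c··> t10
  t7 = a.0 | 0 | c.0 ⊢ ··a··> t9, ··c··> t11
  t8 = a.0 | a.0 | 0 ⊢ ··a··> t10, ··a··> t11
  t9 = 0 | 0 | c.0 ⊢ ··c··> t12
  t10 = 0 | a.0 | 0 ⊢ ··a··> t12
  t11 = a.0 | 0 | 0 ⊢ ··a··> t12
  t12 = 0 | 0 | 0 ⊢ ·
Bisimilarity quotient blocks:
  B0 = {s0, t0}
  B1 = {s1, s12, t1, t12}
  B2 = {s4, t4}
  B3 = {s6, s7, t6, t7}
  B4 = {s10, s11, t10, t11}
  B5 = {s9, t9}
  B6 = {s8, t8}
  B7 = {s2, s3, t2, t3}
  B8 = {s5, t5}
s0 ∈ B0, t0 ∈ B0 → same block
Bisimilar ⇒ trace-equivalent.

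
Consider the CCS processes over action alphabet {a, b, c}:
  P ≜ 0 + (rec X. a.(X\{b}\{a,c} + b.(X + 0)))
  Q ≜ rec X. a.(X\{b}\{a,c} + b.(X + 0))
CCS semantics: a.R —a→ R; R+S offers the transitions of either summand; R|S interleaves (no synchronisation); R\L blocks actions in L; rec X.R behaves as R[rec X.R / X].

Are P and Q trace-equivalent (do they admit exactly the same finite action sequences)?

LTS(P): 3 reachable states
  s0 = 0 + (rec X. a.(X\{b}\{a,c} + b.(X + 0))) ⊢ =a=> s1
  s1 = (rec X. a.(X\{b}\{a,c} + b.(X + 0)))\{b}\{a,c} + b.((rec X. a.(X\{b}\{a,c} + b.(X + 0))) + 0) ⊢ =b=> s2
  s2 = (rec X. a.(X\{b}\{a,c} + b.(X + 0))) + 0 ⊢ =a=> s1
LTS(Q): 3 reachable states
  t0 = rec X. a.(X\{b}\{a,c} + b.(X + 0)) ⊢ =a=> t1
  t1 = (rec X. a.(X\{b}\{a,c} + b.(X + 0)))\{b}\{a,c} + b.((rec X. a.(X\{b}\{a,c} + b.(X + 0))) + 0) ⊢ =b=> t2
  t2 = (rec X. a.(X\{b}\{a,c} + b.(X + 0))) + 0 ⊢ =a=> t1
Bisimilarity quotient blocks:
  B0 = {s0, s2, t0, t2}
  B1 = {s1, t1}
s0 ∈ B0, t0 ∈ B0 → same block
Bisimilar ⇒ trace-equivalent.

traces(P) = traces(Q)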